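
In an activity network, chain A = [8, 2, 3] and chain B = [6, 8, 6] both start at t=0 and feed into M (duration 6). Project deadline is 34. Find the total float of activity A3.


Forward pass: ES(A3) = sum of predecessors on chain A = 10
EF = ES + duration = 10 + 3 = 13
Backward pass: LF(M) = deadline = 34; LS(M) = 34 - 6 = 28
LF(A3) = LS(M) - sum(successors on chain A) = 28 - 0 = 28
LS = LF - duration = 28 - 3 = 25
Total float = LS - ES = 25 - 10 = 15

15


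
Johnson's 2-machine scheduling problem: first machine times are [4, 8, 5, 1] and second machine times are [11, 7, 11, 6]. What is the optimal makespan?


Apply Johnson's rule:
  Group 1 (a <= b): [(4, 1, 6), (1, 4, 11), (3, 5, 11)]
  Group 2 (a > b): [(2, 8, 7)]
Optimal job order: [4, 1, 3, 2]
Schedule:
  Job 4: M1 done at 1, M2 done at 7
  Job 1: M1 done at 5, M2 done at 18
  Job 3: M1 done at 10, M2 done at 29
  Job 2: M1 done at 18, M2 done at 36
Makespan = 36

36


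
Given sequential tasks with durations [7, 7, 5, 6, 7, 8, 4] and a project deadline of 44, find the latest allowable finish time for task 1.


LF(activity 1) = deadline - sum of successor durations
Successors: activities 2 through 7 with durations [7, 5, 6, 7, 8, 4]
Sum of successor durations = 37
LF = 44 - 37 = 7

7


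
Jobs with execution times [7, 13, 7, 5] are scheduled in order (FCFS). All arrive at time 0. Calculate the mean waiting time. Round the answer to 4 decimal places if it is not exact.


FCFS order (as given): [7, 13, 7, 5]
Waiting times:
  Job 1: wait = 0
  Job 2: wait = 7
  Job 3: wait = 20
  Job 4: wait = 27
Sum of waiting times = 54
Average waiting time = 54/4 = 13.5

13.5


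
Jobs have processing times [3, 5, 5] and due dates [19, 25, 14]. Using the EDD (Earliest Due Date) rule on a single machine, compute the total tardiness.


Sort by due date (EDD order): [(5, 14), (3, 19), (5, 25)]
Compute completion times and tardiness:
  Job 1: p=5, d=14, C=5, tardiness=max(0,5-14)=0
  Job 2: p=3, d=19, C=8, tardiness=max(0,8-19)=0
  Job 3: p=5, d=25, C=13, tardiness=max(0,13-25)=0
Total tardiness = 0

0


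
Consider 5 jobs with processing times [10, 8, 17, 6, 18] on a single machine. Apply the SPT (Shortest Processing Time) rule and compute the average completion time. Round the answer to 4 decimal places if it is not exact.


Sort jobs by processing time (SPT order): [6, 8, 10, 17, 18]
Compute completion times sequentially:
  Job 1: processing = 6, completes at 6
  Job 2: processing = 8, completes at 14
  Job 3: processing = 10, completes at 24
  Job 4: processing = 17, completes at 41
  Job 5: processing = 18, completes at 59
Sum of completion times = 144
Average completion time = 144/5 = 28.8

28.8


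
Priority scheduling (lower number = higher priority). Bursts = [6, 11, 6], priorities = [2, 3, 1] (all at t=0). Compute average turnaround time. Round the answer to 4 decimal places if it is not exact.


Sort by priority (ascending = highest first):
Order: [(1, 6), (2, 6), (3, 11)]
Completion times:
  Priority 1, burst=6, C=6
  Priority 2, burst=6, C=12
  Priority 3, burst=11, C=23
Average turnaround = 41/3 = 13.6667

13.6667


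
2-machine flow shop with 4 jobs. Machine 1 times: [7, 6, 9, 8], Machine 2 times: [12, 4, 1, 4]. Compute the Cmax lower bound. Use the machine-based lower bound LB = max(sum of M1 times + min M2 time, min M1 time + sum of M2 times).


LB1 = sum(M1 times) + min(M2 times) = 30 + 1 = 31
LB2 = min(M1 times) + sum(M2 times) = 6 + 21 = 27
Lower bound = max(LB1, LB2) = max(31, 27) = 31

31


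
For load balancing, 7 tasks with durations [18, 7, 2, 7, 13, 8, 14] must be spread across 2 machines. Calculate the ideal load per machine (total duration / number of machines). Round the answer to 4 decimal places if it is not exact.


Total processing time = 18 + 7 + 2 + 7 + 13 + 8 + 14 = 69
Number of machines = 2
Ideal balanced load = 69 / 2 = 34.5

34.5


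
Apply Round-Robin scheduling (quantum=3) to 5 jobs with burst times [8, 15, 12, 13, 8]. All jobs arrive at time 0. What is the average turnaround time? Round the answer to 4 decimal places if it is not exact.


Time quantum = 3
Execution trace:
  J1 runs 3 units, time = 3
  J2 runs 3 units, time = 6
  J3 runs 3 units, time = 9
  J4 runs 3 units, time = 12
  J5 runs 3 units, time = 15
  J1 runs 3 units, time = 18
  J2 runs 3 units, time = 21
  J3 runs 3 units, time = 24
  J4 runs 3 units, time = 27
  J5 runs 3 units, time = 30
  J1 runs 2 units, time = 32
  J2 runs 3 units, time = 35
  J3 runs 3 units, time = 38
  J4 runs 3 units, time = 41
  J5 runs 2 units, time = 43
  J2 runs 3 units, time = 46
  J3 runs 3 units, time = 49
  J4 runs 3 units, time = 52
  J2 runs 3 units, time = 55
  J4 runs 1 units, time = 56
Finish times: [32, 55, 49, 56, 43]
Average turnaround = 235/5 = 47.0

47.0


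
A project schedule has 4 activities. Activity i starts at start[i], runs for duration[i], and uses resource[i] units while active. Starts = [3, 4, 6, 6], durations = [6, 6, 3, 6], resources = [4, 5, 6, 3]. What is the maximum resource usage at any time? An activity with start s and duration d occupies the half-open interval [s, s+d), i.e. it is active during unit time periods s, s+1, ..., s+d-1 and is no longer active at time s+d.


Each activity i is active on [start_i, start_i + duration_i).
Compute total resource usage per time slot:
  t=0: active resources = [], total = 0
  t=1: active resources = [], total = 0
  t=2: active resources = [], total = 0
  t=3: active resources = [4], total = 4
  t=4: active resources = [4, 5], total = 9
  t=5: active resources = [4, 5], total = 9
  t=6: active resources = [4, 5, 6, 3], total = 18
  t=7: active resources = [4, 5, 6, 3], total = 18
  t=8: active resources = [4, 5, 6, 3], total = 18
  t=9: active resources = [5, 3], total = 8
  t=10: active resources = [3], total = 3
  t=11: active resources = [3], total = 3
Peak resource demand = 18

18


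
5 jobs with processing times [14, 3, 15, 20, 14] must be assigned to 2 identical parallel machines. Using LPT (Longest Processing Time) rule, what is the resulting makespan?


Sort jobs in decreasing order (LPT): [20, 15, 14, 14, 3]
Assign each job to the least loaded machine:
  Machine 1: jobs [20, 14], load = 34
  Machine 2: jobs [15, 14, 3], load = 32
Makespan = max load = 34

34


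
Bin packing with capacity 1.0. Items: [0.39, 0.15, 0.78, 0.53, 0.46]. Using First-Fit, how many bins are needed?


Place items sequentially using First-Fit:
  Item 0.39 -> new Bin 1
  Item 0.15 -> Bin 1 (now 0.54)
  Item 0.78 -> new Bin 2
  Item 0.53 -> new Bin 3
  Item 0.46 -> Bin 1 (now 1.0)
Total bins used = 3

3


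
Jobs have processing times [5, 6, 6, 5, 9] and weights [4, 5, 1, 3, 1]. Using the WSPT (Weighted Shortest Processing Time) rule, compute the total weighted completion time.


Compute p/w ratios and sort ascending (WSPT): [(6, 5), (5, 4), (5, 3), (6, 1), (9, 1)]
Compute weighted completion times:
  Job (p=6,w=5): C=6, w*C=5*6=30
  Job (p=5,w=4): C=11, w*C=4*11=44
  Job (p=5,w=3): C=16, w*C=3*16=48
  Job (p=6,w=1): C=22, w*C=1*22=22
  Job (p=9,w=1): C=31, w*C=1*31=31
Total weighted completion time = 175

175


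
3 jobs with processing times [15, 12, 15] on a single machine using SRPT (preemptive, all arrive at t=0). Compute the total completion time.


Since all jobs arrive at t=0, SRPT equals SPT ordering.
SPT order: [12, 15, 15]
Completion times:
  Job 1: p=12, C=12
  Job 2: p=15, C=27
  Job 3: p=15, C=42
Total completion time = 12 + 27 + 42 = 81

81


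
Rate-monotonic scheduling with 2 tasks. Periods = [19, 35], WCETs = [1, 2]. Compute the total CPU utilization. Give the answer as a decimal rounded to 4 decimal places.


Compute individual utilizations (exact fractions):
  Task 1: C/T = 1/19 (approx. 0.0526)
  Task 2: C/T = 2/35 (approx. 0.0571)
Total utilization U = 1/19 + 2/35 = 73/665
Rounded to 4 decimal places: U = 0.1098
RM (Liu & Layland) bound for 2 tasks = 0.828427; compare with U = 73/665 (approx. 0.109774)
U <= bound, so schedulable by RM sufficient condition.

0.1098


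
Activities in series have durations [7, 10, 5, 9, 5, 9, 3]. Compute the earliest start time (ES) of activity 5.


Activity 5 starts after activities 1 through 4 complete.
Predecessor durations: [7, 10, 5, 9]
ES = 7 + 10 + 5 + 9 = 31

31


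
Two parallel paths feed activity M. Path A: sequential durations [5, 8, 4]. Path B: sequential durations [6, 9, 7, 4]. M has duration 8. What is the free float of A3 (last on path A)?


ES(A3) = sum of predecessors on chain A = 13
EF(A3) = ES + duration = 13 + 4 = 17
Successor of A3 is M. ES(M) = max(sum(A), sum(B)) = max(17, 26) = 26
Free float = ES(successor) - EF(current) = 26 - 17 = 9

9


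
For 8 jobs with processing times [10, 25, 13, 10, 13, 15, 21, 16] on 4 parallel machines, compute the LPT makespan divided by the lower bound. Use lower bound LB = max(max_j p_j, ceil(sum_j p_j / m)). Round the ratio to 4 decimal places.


LPT order: [25, 21, 16, 15, 13, 13, 10, 10]
Machine loads after assignment: [35, 31, 29, 28]
LPT makespan = 35
Lower bound = max(max_job, ceil(total/4)) = max(25, 31) = 31
Ratio = 35 / 31 = 1.129

1.129


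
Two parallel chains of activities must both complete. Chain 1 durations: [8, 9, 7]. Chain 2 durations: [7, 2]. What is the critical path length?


Path A total = 8 + 9 + 7 = 24
Path B total = 7 + 2 = 9
Critical path = longest path = max(24, 9) = 24

24


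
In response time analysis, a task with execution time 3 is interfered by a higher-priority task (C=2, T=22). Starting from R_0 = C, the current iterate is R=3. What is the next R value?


R_next = C + ceil(R_prev / T_hp) * C_hp
ceil(3 / 22) = ceil(0.1364) = 1
Interference = 1 * 2 = 2
R_next = 3 + 2 = 5

5


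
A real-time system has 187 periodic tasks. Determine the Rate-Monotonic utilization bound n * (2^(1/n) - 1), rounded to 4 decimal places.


Compute 2^(1/187) = 1.0037135476
Subtract 1: 1.0037135476 - 1 = 0.0037135476
Multiply by n: 187 * 0.0037135476 = 0.6944334012
Round to 4 dp: 0.6944

0.6944


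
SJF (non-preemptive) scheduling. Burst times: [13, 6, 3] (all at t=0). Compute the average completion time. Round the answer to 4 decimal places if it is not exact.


SJF order (ascending): [3, 6, 13]
Completion times:
  Job 1: burst=3, C=3
  Job 2: burst=6, C=9
  Job 3: burst=13, C=22
Average completion = 34/3 = 11.3333

11.3333


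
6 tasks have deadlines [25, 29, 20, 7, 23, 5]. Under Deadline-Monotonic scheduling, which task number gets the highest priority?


Sort tasks by relative deadline (ascending):
  Task 6: deadline = 5
  Task 4: deadline = 7
  Task 3: deadline = 20
  Task 5: deadline = 23
  Task 1: deadline = 25
  Task 2: deadline = 29
Priority order (highest first): [6, 4, 3, 5, 1, 2]
Highest priority task = 6

6


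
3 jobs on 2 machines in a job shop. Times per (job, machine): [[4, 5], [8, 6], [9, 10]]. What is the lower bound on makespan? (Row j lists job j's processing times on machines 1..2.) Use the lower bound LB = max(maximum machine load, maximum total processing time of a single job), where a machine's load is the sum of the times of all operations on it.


Machine loads:
  Machine 1: 4 + 8 + 9 = 21
  Machine 2: 5 + 6 + 10 = 21
Max machine load = 21
Job totals:
  Job 1: 9
  Job 2: 14
  Job 3: 19
Max job total = 19
Lower bound = max(21, 19) = 21

21


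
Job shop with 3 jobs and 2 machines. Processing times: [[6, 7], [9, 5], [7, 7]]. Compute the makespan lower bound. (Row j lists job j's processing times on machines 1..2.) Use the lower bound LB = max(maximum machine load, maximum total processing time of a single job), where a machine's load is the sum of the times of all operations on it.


Machine loads:
  Machine 1: 6 + 9 + 7 = 22
  Machine 2: 7 + 5 + 7 = 19
Max machine load = 22
Job totals:
  Job 1: 13
  Job 2: 14
  Job 3: 14
Max job total = 14
Lower bound = max(22, 14) = 22

22


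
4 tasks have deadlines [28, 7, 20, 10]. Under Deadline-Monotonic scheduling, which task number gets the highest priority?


Sort tasks by relative deadline (ascending):
  Task 2: deadline = 7
  Task 4: deadline = 10
  Task 3: deadline = 20
  Task 1: deadline = 28
Priority order (highest first): [2, 4, 3, 1]
Highest priority task = 2

2


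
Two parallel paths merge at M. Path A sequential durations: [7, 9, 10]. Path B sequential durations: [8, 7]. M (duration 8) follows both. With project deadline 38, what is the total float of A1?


Forward pass: ES(A1) = sum of predecessors on chain A = 0
EF = ES + duration = 0 + 7 = 7
Backward pass: LF(M) = deadline = 38; LS(M) = 38 - 8 = 30
LF(A1) = LS(M) - sum(successors on chain A) = 30 - 19 = 11
LS = LF - duration = 11 - 7 = 4
Total float = LS - ES = 4 - 0 = 4

4


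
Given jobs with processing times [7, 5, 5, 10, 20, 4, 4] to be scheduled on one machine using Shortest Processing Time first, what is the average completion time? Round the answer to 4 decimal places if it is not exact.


Sort jobs by processing time (SPT order): [4, 4, 5, 5, 7, 10, 20]
Compute completion times sequentially:
  Job 1: processing = 4, completes at 4
  Job 2: processing = 4, completes at 8
  Job 3: processing = 5, completes at 13
  Job 4: processing = 5, completes at 18
  Job 5: processing = 7, completes at 25
  Job 6: processing = 10, completes at 35
  Job 7: processing = 20, completes at 55
Sum of completion times = 158
Average completion time = 158/7 = 22.5714

22.5714


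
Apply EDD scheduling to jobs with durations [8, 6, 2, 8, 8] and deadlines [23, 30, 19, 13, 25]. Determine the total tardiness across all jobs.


Sort by due date (EDD order): [(8, 13), (2, 19), (8, 23), (8, 25), (6, 30)]
Compute completion times and tardiness:
  Job 1: p=8, d=13, C=8, tardiness=max(0,8-13)=0
  Job 2: p=2, d=19, C=10, tardiness=max(0,10-19)=0
  Job 3: p=8, d=23, C=18, tardiness=max(0,18-23)=0
  Job 4: p=8, d=25, C=26, tardiness=max(0,26-25)=1
  Job 5: p=6, d=30, C=32, tardiness=max(0,32-30)=2
Total tardiness = 3

3


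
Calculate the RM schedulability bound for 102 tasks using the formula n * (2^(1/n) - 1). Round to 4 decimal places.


Compute 2^(1/102) = 1.0068187028
Subtract 1: 1.0068187028 - 1 = 0.0068187028
Multiply by n: 102 * 0.0068187028 = 0.6955076856
Round to 4 dp: 0.6955

0.6955


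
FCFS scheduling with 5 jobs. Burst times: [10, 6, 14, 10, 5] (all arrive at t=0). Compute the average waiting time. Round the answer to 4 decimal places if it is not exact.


FCFS order (as given): [10, 6, 14, 10, 5]
Waiting times:
  Job 1: wait = 0
  Job 2: wait = 10
  Job 3: wait = 16
  Job 4: wait = 30
  Job 5: wait = 40
Sum of waiting times = 96
Average waiting time = 96/5 = 19.2

19.2


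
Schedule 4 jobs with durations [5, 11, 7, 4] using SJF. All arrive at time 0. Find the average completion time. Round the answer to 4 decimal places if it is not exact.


SJF order (ascending): [4, 5, 7, 11]
Completion times:
  Job 1: burst=4, C=4
  Job 2: burst=5, C=9
  Job 3: burst=7, C=16
  Job 4: burst=11, C=27
Average completion = 56/4 = 14.0

14.0


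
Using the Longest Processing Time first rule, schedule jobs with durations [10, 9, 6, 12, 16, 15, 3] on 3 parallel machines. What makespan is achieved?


Sort jobs in decreasing order (LPT): [16, 15, 12, 10, 9, 6, 3]
Assign each job to the least loaded machine:
  Machine 1: jobs [16, 6, 3], load = 25
  Machine 2: jobs [15, 9], load = 24
  Machine 3: jobs [12, 10], load = 22
Makespan = max load = 25

25


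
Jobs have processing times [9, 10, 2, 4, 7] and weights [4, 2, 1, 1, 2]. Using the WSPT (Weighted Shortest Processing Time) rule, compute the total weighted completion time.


Compute p/w ratios and sort ascending (WSPT): [(2, 1), (9, 4), (7, 2), (4, 1), (10, 2)]
Compute weighted completion times:
  Job (p=2,w=1): C=2, w*C=1*2=2
  Job (p=9,w=4): C=11, w*C=4*11=44
  Job (p=7,w=2): C=18, w*C=2*18=36
  Job (p=4,w=1): C=22, w*C=1*22=22
  Job (p=10,w=2): C=32, w*C=2*32=64
Total weighted completion time = 168

168


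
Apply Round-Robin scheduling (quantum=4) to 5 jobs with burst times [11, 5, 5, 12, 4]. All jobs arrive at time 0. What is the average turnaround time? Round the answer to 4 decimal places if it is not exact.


Time quantum = 4
Execution trace:
  J1 runs 4 units, time = 4
  J2 runs 4 units, time = 8
  J3 runs 4 units, time = 12
  J4 runs 4 units, time = 16
  J5 runs 4 units, time = 20
  J1 runs 4 units, time = 24
  J2 runs 1 units, time = 25
  J3 runs 1 units, time = 26
  J4 runs 4 units, time = 30
  J1 runs 3 units, time = 33
  J4 runs 4 units, time = 37
Finish times: [33, 25, 26, 37, 20]
Average turnaround = 141/5 = 28.2

28.2


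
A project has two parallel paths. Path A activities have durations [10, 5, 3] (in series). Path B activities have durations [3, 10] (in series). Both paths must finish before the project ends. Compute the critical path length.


Path A total = 10 + 5 + 3 = 18
Path B total = 3 + 10 = 13
Critical path = longest path = max(18, 13) = 18

18


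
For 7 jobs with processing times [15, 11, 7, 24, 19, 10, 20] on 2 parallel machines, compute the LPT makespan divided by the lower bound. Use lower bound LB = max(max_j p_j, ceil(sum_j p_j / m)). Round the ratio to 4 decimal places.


LPT order: [24, 20, 19, 15, 11, 10, 7]
Machine loads after assignment: [50, 56]
LPT makespan = 56
Lower bound = max(max_job, ceil(total/2)) = max(24, 53) = 53
Ratio = 56 / 53 = 1.0566

1.0566


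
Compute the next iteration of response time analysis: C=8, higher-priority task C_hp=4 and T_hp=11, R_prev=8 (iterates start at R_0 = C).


R_next = C + ceil(R_prev / T_hp) * C_hp
ceil(8 / 11) = ceil(0.7273) = 1
Interference = 1 * 4 = 4
R_next = 8 + 4 = 12

12


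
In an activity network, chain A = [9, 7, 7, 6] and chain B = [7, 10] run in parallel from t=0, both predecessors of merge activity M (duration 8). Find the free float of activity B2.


ES(B2) = sum of predecessors on chain B = 7
EF(B2) = ES + duration = 7 + 10 = 17
Successor of B2 is M. ES(M) = max(sum(A), sum(B)) = max(29, 17) = 29
Free float = ES(successor) - EF(current) = 29 - 17 = 12

12


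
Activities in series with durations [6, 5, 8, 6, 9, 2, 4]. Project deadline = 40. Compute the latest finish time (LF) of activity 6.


LF(activity 6) = deadline - sum of successor durations
Successors: activities 7 through 7 with durations [4]
Sum of successor durations = 4
LF = 40 - 4 = 36

36


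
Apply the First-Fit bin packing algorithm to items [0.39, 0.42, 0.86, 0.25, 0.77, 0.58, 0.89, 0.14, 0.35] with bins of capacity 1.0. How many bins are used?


Place items sequentially using First-Fit:
  Item 0.39 -> new Bin 1
  Item 0.42 -> Bin 1 (now 0.81)
  Item 0.86 -> new Bin 2
  Item 0.25 -> new Bin 3
  Item 0.77 -> new Bin 4
  Item 0.58 -> Bin 3 (now 0.83)
  Item 0.89 -> new Bin 5
  Item 0.14 -> Bin 1 (now 0.95)
  Item 0.35 -> new Bin 6
Total bins used = 6

6


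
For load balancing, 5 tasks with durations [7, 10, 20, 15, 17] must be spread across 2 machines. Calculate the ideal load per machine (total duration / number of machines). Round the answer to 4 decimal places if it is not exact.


Total processing time = 7 + 10 + 20 + 15 + 17 = 69
Number of machines = 2
Ideal balanced load = 69 / 2 = 34.5

34.5


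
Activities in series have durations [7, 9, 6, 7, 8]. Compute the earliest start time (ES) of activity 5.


Activity 5 starts after activities 1 through 4 complete.
Predecessor durations: [7, 9, 6, 7]
ES = 7 + 9 + 6 + 7 = 29

29


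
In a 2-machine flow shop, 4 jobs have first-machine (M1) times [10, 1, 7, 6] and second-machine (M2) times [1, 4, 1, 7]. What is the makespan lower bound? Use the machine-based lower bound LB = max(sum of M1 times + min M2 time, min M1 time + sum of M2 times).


LB1 = sum(M1 times) + min(M2 times) = 24 + 1 = 25
LB2 = min(M1 times) + sum(M2 times) = 1 + 13 = 14
Lower bound = max(LB1, LB2) = max(25, 14) = 25

25


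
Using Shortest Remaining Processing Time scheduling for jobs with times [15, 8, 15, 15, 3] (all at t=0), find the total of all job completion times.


Since all jobs arrive at t=0, SRPT equals SPT ordering.
SPT order: [3, 8, 15, 15, 15]
Completion times:
  Job 1: p=3, C=3
  Job 2: p=8, C=11
  Job 3: p=15, C=26
  Job 4: p=15, C=41
  Job 5: p=15, C=56
Total completion time = 3 + 11 + 26 + 41 + 56 = 137

137


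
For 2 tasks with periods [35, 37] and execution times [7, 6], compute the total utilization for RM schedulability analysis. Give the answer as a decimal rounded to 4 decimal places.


Compute individual utilizations (exact fractions):
  Task 1: C/T = 7/35 = 1/5 (approx. 0.2)
  Task 2: C/T = 6/37 (approx. 0.1622)
Total utilization U = 1/5 + 6/37 = 67/185
Rounded to 4 decimal places: U = 0.3622
RM (Liu & Layland) bound for 2 tasks = 0.828427; compare with U = 67/185 (approx. 0.362162)
U <= bound, so schedulable by RM sufficient condition.

0.3622


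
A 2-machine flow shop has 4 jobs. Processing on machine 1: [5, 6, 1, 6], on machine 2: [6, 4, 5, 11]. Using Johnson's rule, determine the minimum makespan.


Apply Johnson's rule:
  Group 1 (a <= b): [(3, 1, 5), (1, 5, 6), (4, 6, 11)]
  Group 2 (a > b): [(2, 6, 4)]
Optimal job order: [3, 1, 4, 2]
Schedule:
  Job 3: M1 done at 1, M2 done at 6
  Job 1: M1 done at 6, M2 done at 12
  Job 4: M1 done at 12, M2 done at 23
  Job 2: M1 done at 18, M2 done at 27
Makespan = 27

27


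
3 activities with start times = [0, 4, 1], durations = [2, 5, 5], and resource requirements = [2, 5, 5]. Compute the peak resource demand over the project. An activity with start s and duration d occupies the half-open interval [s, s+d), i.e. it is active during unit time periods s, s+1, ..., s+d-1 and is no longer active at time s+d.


Each activity i is active on [start_i, start_i + duration_i).
Compute total resource usage per time slot:
  t=0: active resources = [2], total = 2
  t=1: active resources = [2, 5], total = 7
  t=2: active resources = [5], total = 5
  t=3: active resources = [5], total = 5
  t=4: active resources = [5, 5], total = 10
  t=5: active resources = [5, 5], total = 10
  t=6: active resources = [5], total = 5
  t=7: active resources = [5], total = 5
  t=8: active resources = [5], total = 5
Peak resource demand = 10

10


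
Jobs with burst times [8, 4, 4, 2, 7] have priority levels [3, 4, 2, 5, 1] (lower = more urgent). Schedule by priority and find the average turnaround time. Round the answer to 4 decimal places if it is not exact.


Sort by priority (ascending = highest first):
Order: [(1, 7), (2, 4), (3, 8), (4, 4), (5, 2)]
Completion times:
  Priority 1, burst=7, C=7
  Priority 2, burst=4, C=11
  Priority 3, burst=8, C=19
  Priority 4, burst=4, C=23
  Priority 5, burst=2, C=25
Average turnaround = 85/5 = 17.0

17.0


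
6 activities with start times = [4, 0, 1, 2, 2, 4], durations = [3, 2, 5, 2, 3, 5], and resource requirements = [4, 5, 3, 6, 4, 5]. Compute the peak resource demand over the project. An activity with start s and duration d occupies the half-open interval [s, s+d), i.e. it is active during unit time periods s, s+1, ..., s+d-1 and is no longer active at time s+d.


Each activity i is active on [start_i, start_i + duration_i).
Compute total resource usage per time slot:
  t=0: active resources = [5], total = 5
  t=1: active resources = [5, 3], total = 8
  t=2: active resources = [3, 6, 4], total = 13
  t=3: active resources = [3, 6, 4], total = 13
  t=4: active resources = [4, 3, 4, 5], total = 16
  t=5: active resources = [4, 3, 5], total = 12
  t=6: active resources = [4, 5], total = 9
  t=7: active resources = [5], total = 5
  t=8: active resources = [5], total = 5
Peak resource demand = 16

16


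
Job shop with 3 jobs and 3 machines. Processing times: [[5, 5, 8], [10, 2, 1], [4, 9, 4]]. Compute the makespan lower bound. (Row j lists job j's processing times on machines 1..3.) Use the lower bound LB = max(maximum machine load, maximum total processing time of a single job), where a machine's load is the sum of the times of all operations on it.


Machine loads:
  Machine 1: 5 + 10 + 4 = 19
  Machine 2: 5 + 2 + 9 = 16
  Machine 3: 8 + 1 + 4 = 13
Max machine load = 19
Job totals:
  Job 1: 18
  Job 2: 13
  Job 3: 17
Max job total = 18
Lower bound = max(19, 18) = 19

19


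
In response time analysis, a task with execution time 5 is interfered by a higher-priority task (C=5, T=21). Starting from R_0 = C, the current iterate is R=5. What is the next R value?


R_next = C + ceil(R_prev / T_hp) * C_hp
ceil(5 / 21) = ceil(0.2381) = 1
Interference = 1 * 5 = 5
R_next = 5 + 5 = 10

10


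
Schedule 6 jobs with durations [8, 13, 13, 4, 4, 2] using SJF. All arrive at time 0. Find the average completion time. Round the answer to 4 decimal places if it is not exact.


SJF order (ascending): [2, 4, 4, 8, 13, 13]
Completion times:
  Job 1: burst=2, C=2
  Job 2: burst=4, C=6
  Job 3: burst=4, C=10
  Job 4: burst=8, C=18
  Job 5: burst=13, C=31
  Job 6: burst=13, C=44
Average completion = 111/6 = 18.5

18.5


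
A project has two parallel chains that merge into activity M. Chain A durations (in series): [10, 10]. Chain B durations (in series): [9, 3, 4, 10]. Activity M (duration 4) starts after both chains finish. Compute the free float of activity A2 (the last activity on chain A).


ES(A2) = sum of predecessors on chain A = 10
EF(A2) = ES + duration = 10 + 10 = 20
Successor of A2 is M. ES(M) = max(sum(A), sum(B)) = max(20, 26) = 26
Free float = ES(successor) - EF(current) = 26 - 20 = 6

6


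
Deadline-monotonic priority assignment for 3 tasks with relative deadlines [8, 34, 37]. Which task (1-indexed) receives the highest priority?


Sort tasks by relative deadline (ascending):
  Task 1: deadline = 8
  Task 2: deadline = 34
  Task 3: deadline = 37
Priority order (highest first): [1, 2, 3]
Highest priority task = 1

1


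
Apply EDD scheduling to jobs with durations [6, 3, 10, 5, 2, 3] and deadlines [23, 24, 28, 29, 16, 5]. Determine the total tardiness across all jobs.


Sort by due date (EDD order): [(3, 5), (2, 16), (6, 23), (3, 24), (10, 28), (5, 29)]
Compute completion times and tardiness:
  Job 1: p=3, d=5, C=3, tardiness=max(0,3-5)=0
  Job 2: p=2, d=16, C=5, tardiness=max(0,5-16)=0
  Job 3: p=6, d=23, C=11, tardiness=max(0,11-23)=0
  Job 4: p=3, d=24, C=14, tardiness=max(0,14-24)=0
  Job 5: p=10, d=28, C=24, tardiness=max(0,24-28)=0
  Job 6: p=5, d=29, C=29, tardiness=max(0,29-29)=0
Total tardiness = 0

0


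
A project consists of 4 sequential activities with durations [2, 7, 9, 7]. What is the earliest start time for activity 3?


Activity 3 starts after activities 1 through 2 complete.
Predecessor durations: [2, 7]
ES = 2 + 7 = 9

9


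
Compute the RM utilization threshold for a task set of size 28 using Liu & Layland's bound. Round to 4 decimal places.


Compute 2^(1/28) = 1.0250642120
Subtract 1: 1.0250642120 - 1 = 0.0250642120
Multiply by n: 28 * 0.0250642120 = 0.7017979360
Round to 4 dp: 0.7018

0.7018


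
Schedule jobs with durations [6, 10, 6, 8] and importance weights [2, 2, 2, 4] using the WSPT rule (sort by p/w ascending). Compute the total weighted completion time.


Compute p/w ratios and sort ascending (WSPT): [(8, 4), (6, 2), (6, 2), (10, 2)]
Compute weighted completion times:
  Job (p=8,w=4): C=8, w*C=4*8=32
  Job (p=6,w=2): C=14, w*C=2*14=28
  Job (p=6,w=2): C=20, w*C=2*20=40
  Job (p=10,w=2): C=30, w*C=2*30=60
Total weighted completion time = 160

160


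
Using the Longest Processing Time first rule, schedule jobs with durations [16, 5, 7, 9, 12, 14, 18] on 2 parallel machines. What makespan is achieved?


Sort jobs in decreasing order (LPT): [18, 16, 14, 12, 9, 7, 5]
Assign each job to the least loaded machine:
  Machine 1: jobs [18, 12, 9], load = 39
  Machine 2: jobs [16, 14, 7, 5], load = 42
Makespan = max load = 42

42


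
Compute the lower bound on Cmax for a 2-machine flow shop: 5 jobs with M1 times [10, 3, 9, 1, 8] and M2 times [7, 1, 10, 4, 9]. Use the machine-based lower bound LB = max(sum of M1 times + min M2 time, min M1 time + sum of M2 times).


LB1 = sum(M1 times) + min(M2 times) = 31 + 1 = 32
LB2 = min(M1 times) + sum(M2 times) = 1 + 31 = 32
Lower bound = max(LB1, LB2) = max(32, 32) = 32

32


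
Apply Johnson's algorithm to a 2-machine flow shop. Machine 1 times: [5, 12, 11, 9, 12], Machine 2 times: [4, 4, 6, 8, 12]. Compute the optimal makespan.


Apply Johnson's rule:
  Group 1 (a <= b): [(5, 12, 12)]
  Group 2 (a > b): [(4, 9, 8), (3, 11, 6), (1, 5, 4), (2, 12, 4)]
Optimal job order: [5, 4, 3, 1, 2]
Schedule:
  Job 5: M1 done at 12, M2 done at 24
  Job 4: M1 done at 21, M2 done at 32
  Job 3: M1 done at 32, M2 done at 38
  Job 1: M1 done at 37, M2 done at 42
  Job 2: M1 done at 49, M2 done at 53
Makespan = 53

53


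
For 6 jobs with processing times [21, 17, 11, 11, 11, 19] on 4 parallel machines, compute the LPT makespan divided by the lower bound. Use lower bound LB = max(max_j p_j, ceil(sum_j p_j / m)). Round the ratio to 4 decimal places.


LPT order: [21, 19, 17, 11, 11, 11]
Machine loads after assignment: [21, 19, 28, 22]
LPT makespan = 28
Lower bound = max(max_job, ceil(total/4)) = max(21, 23) = 23
Ratio = 28 / 23 = 1.2174

1.2174


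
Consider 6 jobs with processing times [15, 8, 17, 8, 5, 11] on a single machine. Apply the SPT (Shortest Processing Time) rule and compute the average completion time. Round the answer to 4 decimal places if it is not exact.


Sort jobs by processing time (SPT order): [5, 8, 8, 11, 15, 17]
Compute completion times sequentially:
  Job 1: processing = 5, completes at 5
  Job 2: processing = 8, completes at 13
  Job 3: processing = 8, completes at 21
  Job 4: processing = 11, completes at 32
  Job 5: processing = 15, completes at 47
  Job 6: processing = 17, completes at 64
Sum of completion times = 182
Average completion time = 182/6 = 30.3333

30.3333


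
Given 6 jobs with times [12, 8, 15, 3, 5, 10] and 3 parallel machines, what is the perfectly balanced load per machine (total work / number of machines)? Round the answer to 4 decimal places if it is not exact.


Total processing time = 12 + 8 + 15 + 3 + 5 + 10 = 53
Number of machines = 3
Ideal balanced load = 53 / 3 = 17.6667

17.6667


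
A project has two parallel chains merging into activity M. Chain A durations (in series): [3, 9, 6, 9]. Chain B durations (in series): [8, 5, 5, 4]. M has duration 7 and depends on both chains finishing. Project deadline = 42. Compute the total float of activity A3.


Forward pass: ES(A3) = sum of predecessors on chain A = 12
EF = ES + duration = 12 + 6 = 18
Backward pass: LF(M) = deadline = 42; LS(M) = 42 - 7 = 35
LF(A3) = LS(M) - sum(successors on chain A) = 35 - 9 = 26
LS = LF - duration = 26 - 6 = 20
Total float = LS - ES = 20 - 12 = 8

8


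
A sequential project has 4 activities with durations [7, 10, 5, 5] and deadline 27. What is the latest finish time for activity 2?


LF(activity 2) = deadline - sum of successor durations
Successors: activities 3 through 4 with durations [5, 5]
Sum of successor durations = 10
LF = 27 - 10 = 17

17


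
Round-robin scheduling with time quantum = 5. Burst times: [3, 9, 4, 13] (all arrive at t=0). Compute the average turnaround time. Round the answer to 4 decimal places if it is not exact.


Time quantum = 5
Execution trace:
  J1 runs 3 units, time = 3
  J2 runs 5 units, time = 8
  J3 runs 4 units, time = 12
  J4 runs 5 units, time = 17
  J2 runs 4 units, time = 21
  J4 runs 5 units, time = 26
  J4 runs 3 units, time = 29
Finish times: [3, 21, 12, 29]
Average turnaround = 65/4 = 16.25

16.25


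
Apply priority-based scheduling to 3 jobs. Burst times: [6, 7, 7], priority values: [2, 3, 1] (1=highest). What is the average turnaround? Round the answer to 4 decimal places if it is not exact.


Sort by priority (ascending = highest first):
Order: [(1, 7), (2, 6), (3, 7)]
Completion times:
  Priority 1, burst=7, C=7
  Priority 2, burst=6, C=13
  Priority 3, burst=7, C=20
Average turnaround = 40/3 = 13.3333

13.3333


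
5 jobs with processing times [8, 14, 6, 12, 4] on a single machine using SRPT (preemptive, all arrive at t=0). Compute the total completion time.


Since all jobs arrive at t=0, SRPT equals SPT ordering.
SPT order: [4, 6, 8, 12, 14]
Completion times:
  Job 1: p=4, C=4
  Job 2: p=6, C=10
  Job 3: p=8, C=18
  Job 4: p=12, C=30
  Job 5: p=14, C=44
Total completion time = 4 + 10 + 18 + 30 + 44 = 106

106


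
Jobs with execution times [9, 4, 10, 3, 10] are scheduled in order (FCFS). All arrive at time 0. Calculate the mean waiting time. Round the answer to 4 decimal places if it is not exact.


FCFS order (as given): [9, 4, 10, 3, 10]
Waiting times:
  Job 1: wait = 0
  Job 2: wait = 9
  Job 3: wait = 13
  Job 4: wait = 23
  Job 5: wait = 26
Sum of waiting times = 71
Average waiting time = 71/5 = 14.2

14.2


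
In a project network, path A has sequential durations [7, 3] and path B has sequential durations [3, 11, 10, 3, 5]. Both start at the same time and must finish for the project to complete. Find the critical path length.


Path A total = 7 + 3 = 10
Path B total = 3 + 11 + 10 + 3 + 5 = 32
Critical path = longest path = max(10, 32) = 32

32


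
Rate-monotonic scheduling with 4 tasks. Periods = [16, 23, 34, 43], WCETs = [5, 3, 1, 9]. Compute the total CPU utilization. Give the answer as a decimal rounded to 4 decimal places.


Compute individual utilizations (exact fractions):
  Task 1: C/T = 5/16 (approx. 0.3125)
  Task 2: C/T = 3/23 (approx. 0.1304)
  Task 3: C/T = 1/34 (approx. 0.0294)
  Task 4: C/T = 9/43 (approx. 0.2093)
Total utilization U = 5/16 + 3/23 + 1/34 + 9/43 = 183369/269008
Rounded to 4 decimal places: U = 0.6816
RM (Liu & Layland) bound for 4 tasks = 0.756828; compare with U = 183369/269008 (approx. 0.681649)
U <= bound, so schedulable by RM sufficient condition.

0.6816


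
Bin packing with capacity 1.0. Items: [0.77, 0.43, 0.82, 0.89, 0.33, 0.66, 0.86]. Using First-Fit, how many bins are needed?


Place items sequentially using First-Fit:
  Item 0.77 -> new Bin 1
  Item 0.43 -> new Bin 2
  Item 0.82 -> new Bin 3
  Item 0.89 -> new Bin 4
  Item 0.33 -> Bin 2 (now 0.76)
  Item 0.66 -> new Bin 5
  Item 0.86 -> new Bin 6
Total bins used = 6

6


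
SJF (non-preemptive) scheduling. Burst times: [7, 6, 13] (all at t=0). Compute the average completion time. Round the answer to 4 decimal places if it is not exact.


SJF order (ascending): [6, 7, 13]
Completion times:
  Job 1: burst=6, C=6
  Job 2: burst=7, C=13
  Job 3: burst=13, C=26
Average completion = 45/3 = 15.0

15.0


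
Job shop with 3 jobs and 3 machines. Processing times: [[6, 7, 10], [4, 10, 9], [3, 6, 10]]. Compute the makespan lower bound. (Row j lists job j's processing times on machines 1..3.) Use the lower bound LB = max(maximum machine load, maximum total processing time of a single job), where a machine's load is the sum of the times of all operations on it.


Machine loads:
  Machine 1: 6 + 4 + 3 = 13
  Machine 2: 7 + 10 + 6 = 23
  Machine 3: 10 + 9 + 10 = 29
Max machine load = 29
Job totals:
  Job 1: 23
  Job 2: 23
  Job 3: 19
Max job total = 23
Lower bound = max(29, 23) = 29

29


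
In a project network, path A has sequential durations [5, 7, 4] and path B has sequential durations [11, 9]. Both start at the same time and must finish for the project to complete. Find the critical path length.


Path A total = 5 + 7 + 4 = 16
Path B total = 11 + 9 = 20
Critical path = longest path = max(16, 20) = 20

20


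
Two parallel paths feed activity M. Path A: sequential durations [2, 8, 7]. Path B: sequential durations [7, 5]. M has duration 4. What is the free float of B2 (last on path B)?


ES(B2) = sum of predecessors on chain B = 7
EF(B2) = ES + duration = 7 + 5 = 12
Successor of B2 is M. ES(M) = max(sum(A), sum(B)) = max(17, 12) = 17
Free float = ES(successor) - EF(current) = 17 - 12 = 5

5


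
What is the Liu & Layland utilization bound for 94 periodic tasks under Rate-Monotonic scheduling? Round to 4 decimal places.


Compute 2^(1/94) = 1.0074011604
Subtract 1: 1.0074011604 - 1 = 0.0074011604
Multiply by n: 94 * 0.0074011604 = 0.6957090776
Round to 4 dp: 0.6957

0.6957


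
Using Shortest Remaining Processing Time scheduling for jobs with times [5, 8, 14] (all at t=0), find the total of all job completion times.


Since all jobs arrive at t=0, SRPT equals SPT ordering.
SPT order: [5, 8, 14]
Completion times:
  Job 1: p=5, C=5
  Job 2: p=8, C=13
  Job 3: p=14, C=27
Total completion time = 5 + 13 + 27 = 45

45


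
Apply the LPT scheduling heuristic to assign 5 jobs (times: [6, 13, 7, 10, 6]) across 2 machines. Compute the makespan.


Sort jobs in decreasing order (LPT): [13, 10, 7, 6, 6]
Assign each job to the least loaded machine:
  Machine 1: jobs [13, 6], load = 19
  Machine 2: jobs [10, 7, 6], load = 23
Makespan = max load = 23

23


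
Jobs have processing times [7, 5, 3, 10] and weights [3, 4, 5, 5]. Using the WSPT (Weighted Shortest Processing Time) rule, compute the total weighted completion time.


Compute p/w ratios and sort ascending (WSPT): [(3, 5), (5, 4), (10, 5), (7, 3)]
Compute weighted completion times:
  Job (p=3,w=5): C=3, w*C=5*3=15
  Job (p=5,w=4): C=8, w*C=4*8=32
  Job (p=10,w=5): C=18, w*C=5*18=90
  Job (p=7,w=3): C=25, w*C=3*25=75
Total weighted completion time = 212

212


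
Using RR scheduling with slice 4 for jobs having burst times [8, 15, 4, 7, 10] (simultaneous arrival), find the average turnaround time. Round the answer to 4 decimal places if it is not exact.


Time quantum = 4
Execution trace:
  J1 runs 4 units, time = 4
  J2 runs 4 units, time = 8
  J3 runs 4 units, time = 12
  J4 runs 4 units, time = 16
  J5 runs 4 units, time = 20
  J1 runs 4 units, time = 24
  J2 runs 4 units, time = 28
  J4 runs 3 units, time = 31
  J5 runs 4 units, time = 35
  J2 runs 4 units, time = 39
  J5 runs 2 units, time = 41
  J2 runs 3 units, time = 44
Finish times: [24, 44, 12, 31, 41]
Average turnaround = 152/5 = 30.4

30.4


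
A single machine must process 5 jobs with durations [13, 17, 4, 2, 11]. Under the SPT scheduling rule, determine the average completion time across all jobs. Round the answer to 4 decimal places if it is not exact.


Sort jobs by processing time (SPT order): [2, 4, 11, 13, 17]
Compute completion times sequentially:
  Job 1: processing = 2, completes at 2
  Job 2: processing = 4, completes at 6
  Job 3: processing = 11, completes at 17
  Job 4: processing = 13, completes at 30
  Job 5: processing = 17, completes at 47
Sum of completion times = 102
Average completion time = 102/5 = 20.4

20.4


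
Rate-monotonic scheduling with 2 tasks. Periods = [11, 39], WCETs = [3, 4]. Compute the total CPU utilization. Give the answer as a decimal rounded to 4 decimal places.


Compute individual utilizations (exact fractions):
  Task 1: C/T = 3/11 (approx. 0.2727)
  Task 2: C/T = 4/39 (approx. 0.1026)
Total utilization U = 3/11 + 4/39 = 161/429
Rounded to 4 decimal places: U = 0.3753
RM (Liu & Layland) bound for 2 tasks = 0.828427; compare with U = 161/429 (approx. 0.375291)
U <= bound, so schedulable by RM sufficient condition.

0.3753


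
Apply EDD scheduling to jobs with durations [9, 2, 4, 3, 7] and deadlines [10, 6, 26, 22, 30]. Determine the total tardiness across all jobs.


Sort by due date (EDD order): [(2, 6), (9, 10), (3, 22), (4, 26), (7, 30)]
Compute completion times and tardiness:
  Job 1: p=2, d=6, C=2, tardiness=max(0,2-6)=0
  Job 2: p=9, d=10, C=11, tardiness=max(0,11-10)=1
  Job 3: p=3, d=22, C=14, tardiness=max(0,14-22)=0
  Job 4: p=4, d=26, C=18, tardiness=max(0,18-26)=0
  Job 5: p=7, d=30, C=25, tardiness=max(0,25-30)=0
Total tardiness = 1

1


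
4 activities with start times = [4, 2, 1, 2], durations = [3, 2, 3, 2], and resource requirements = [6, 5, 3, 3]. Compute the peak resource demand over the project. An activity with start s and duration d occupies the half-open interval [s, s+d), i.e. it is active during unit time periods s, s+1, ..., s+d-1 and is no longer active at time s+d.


Each activity i is active on [start_i, start_i + duration_i).
Compute total resource usage per time slot:
  t=0: active resources = [], total = 0
  t=1: active resources = [3], total = 3
  t=2: active resources = [5, 3, 3], total = 11
  t=3: active resources = [5, 3, 3], total = 11
  t=4: active resources = [6], total = 6
  t=5: active resources = [6], total = 6
  t=6: active resources = [6], total = 6
Peak resource demand = 11

11
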